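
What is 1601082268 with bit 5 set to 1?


1601082268 | (1 << 5) = 1601082268 | 32 = 1601082300

1601082300


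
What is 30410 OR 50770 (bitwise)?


0b111011011001010 | 0b1100011001010010 = 0b1111011011011010 = 63194

63194


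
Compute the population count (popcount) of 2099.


0b100000110011 has 5 set bits

5


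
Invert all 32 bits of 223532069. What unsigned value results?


223532069 ^ 4294967295 = 4071435226

4071435226


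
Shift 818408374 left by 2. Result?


0b110000110001111110101110110110 << 2 = 0b11000011000111111010111011011000 = 3273633496

3273633496


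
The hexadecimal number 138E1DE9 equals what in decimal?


138E1DE9 hex = 328080873 decimal

328080873


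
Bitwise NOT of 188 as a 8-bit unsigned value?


~0b10111100 = 0b1000011 = 67 (8-bit unsigned)

67


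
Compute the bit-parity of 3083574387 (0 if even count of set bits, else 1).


0b10110111110010111001110001110011 has 20 ones => parity 0

0


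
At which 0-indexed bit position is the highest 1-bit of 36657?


0b1000111100110001. Highest set bit at position 15

15


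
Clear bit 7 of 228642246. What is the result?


228642246 & ~(1 << 7) = 228642118

228642118


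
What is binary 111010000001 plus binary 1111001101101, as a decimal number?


111010000001 + 1111001101101 = 10110011101110 = 11502

11502


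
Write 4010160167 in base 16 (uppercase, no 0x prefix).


4010160167 = EF063027 hex

EF063027


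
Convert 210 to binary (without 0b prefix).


210 = 11010010 in binary

11010010


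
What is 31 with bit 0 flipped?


31 ^ (1 << 0) = 31 ^ 1 = 30

30


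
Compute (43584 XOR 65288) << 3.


Step 1: 43584 ^ 65288 = 21832
Step 2: 21832 << 3 = 174656

174656


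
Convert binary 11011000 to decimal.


11011000 in decimal = 216

216


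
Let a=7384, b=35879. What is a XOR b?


7384 ^ 35879 = 37119

37119


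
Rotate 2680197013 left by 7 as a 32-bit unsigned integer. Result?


Rotate 0b10011111110000001000111110010101 left by 7 (32-bit) = 0b11100000010001111100101011001111 = 3762801359

3762801359


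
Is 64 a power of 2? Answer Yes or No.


0b1000000. Only one bit set => Yes

Yes


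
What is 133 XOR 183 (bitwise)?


0b10000101 ^ 0b10110111 = 0b110010 = 50

50


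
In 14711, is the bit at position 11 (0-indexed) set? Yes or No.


0b11100101110111, bit 11 = 1. Yes

Yes


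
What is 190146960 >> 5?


0b1011010101010110100110010000 >> 5 = 0b10110101010101101001100 = 5942092

5942092


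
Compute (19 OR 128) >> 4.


Step 1: 19 | 128 = 147
Step 2: 147 >> 4 = 9

9


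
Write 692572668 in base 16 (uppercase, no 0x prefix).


692572668 = 2947D1FC hex

2947D1FC


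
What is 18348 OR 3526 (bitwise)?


0b100011110101100 | 0b110111000110 = 0b100111111101110 = 20462

20462


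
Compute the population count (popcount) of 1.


0b1 has 1 set bits

1


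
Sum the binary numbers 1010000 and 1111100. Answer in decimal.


1010000 + 1111100 = 11001100 = 204

204


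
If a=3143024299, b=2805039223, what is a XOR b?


3143024299 ^ 2805039223 = 476528348

476528348


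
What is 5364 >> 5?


0b1010011110100 >> 5 = 0b10100111 = 167

167


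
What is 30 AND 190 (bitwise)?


0b11110 & 0b10111110 = 0b11110 = 30

30


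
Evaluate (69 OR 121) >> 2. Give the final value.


Step 1: 69 | 121 = 125
Step 2: 125 >> 2 = 31

31


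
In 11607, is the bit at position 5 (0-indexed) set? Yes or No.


0b10110101010111, bit 5 = 0. No

No


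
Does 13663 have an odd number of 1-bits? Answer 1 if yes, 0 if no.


0b11010101011111 has 10 ones => parity 0

0


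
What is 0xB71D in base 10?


B71D hex = 46877 decimal

46877


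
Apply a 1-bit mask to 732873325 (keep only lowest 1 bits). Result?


732873325 & 1 = 1

1


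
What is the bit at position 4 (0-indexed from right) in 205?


0b11001101, position 4 = 0

0


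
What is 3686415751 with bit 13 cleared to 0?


3686415751 & ~(1 << 13) = 3686407559

3686407559


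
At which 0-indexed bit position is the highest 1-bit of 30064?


0b111010101110000. Highest set bit at position 14

14


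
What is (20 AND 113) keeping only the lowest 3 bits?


Step 1: 20 & 113 = 16
Step 2: 16 & 7 = 0

0


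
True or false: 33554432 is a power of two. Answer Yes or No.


0b10000000000000000000000000. Only one bit set => Yes

Yes


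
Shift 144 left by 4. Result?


0b10010000 << 4 = 0b100100000000 = 2304

2304


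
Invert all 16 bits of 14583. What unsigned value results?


14583 ^ 65535 = 50952

50952


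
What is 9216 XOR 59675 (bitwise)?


0b10010000000000 ^ 0b1110100100011011 = 0b1100110100011011 = 52507

52507


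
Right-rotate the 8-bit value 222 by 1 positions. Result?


Rotate 0b11011110 right by 1 (8-bit) = 0b1101111 = 111

111


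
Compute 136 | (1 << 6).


136 | (1 << 6) = 136 | 64 = 200

200


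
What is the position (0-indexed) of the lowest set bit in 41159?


0b1010000011000111. Lowest set bit at position 0

0


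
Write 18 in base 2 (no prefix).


18 = 10010 in binary

10010


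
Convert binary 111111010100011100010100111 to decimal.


111111010100011100010100111 in decimal = 132790439

132790439


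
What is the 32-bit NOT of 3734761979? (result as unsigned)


~0b11011110100110111111000111111011 = 0b100001011001000000111000000100 = 560205316 (32-bit unsigned)

560205316


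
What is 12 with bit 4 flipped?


12 ^ (1 << 4) = 12 ^ 16 = 28

28


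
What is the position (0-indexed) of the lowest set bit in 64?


0b1000000. Lowest set bit at position 6

6


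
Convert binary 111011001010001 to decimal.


111011001010001 in decimal = 30289

30289


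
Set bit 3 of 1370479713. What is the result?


1370479713 | (1 << 3) = 1370479713 | 8 = 1370479721

1370479721


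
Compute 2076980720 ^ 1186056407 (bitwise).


0b1111011110011000011010111110000 ^ 0b1000110101100011100100011010111 = 0b111101011111011111110100100111 = 1031666983

1031666983


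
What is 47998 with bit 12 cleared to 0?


47998 & ~(1 << 12) = 43902

43902


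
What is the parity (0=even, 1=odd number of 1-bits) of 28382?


0b110111011011110 has 11 ones => parity 1

1


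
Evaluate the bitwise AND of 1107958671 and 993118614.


0b1000010000010100001101110001111 & 0b111011001100011100100110010110 = 0b10000000000000100110000110 = 33556870

33556870


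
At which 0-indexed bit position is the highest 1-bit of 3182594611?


0b10111101101100101000101000110011. Highest set bit at position 31

31


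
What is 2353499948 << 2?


0b10001100010001111000111100101100 << 2 = 0b1000110001000111100011110010110000 = 9413999792

9413999792


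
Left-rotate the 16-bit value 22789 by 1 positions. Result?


Rotate 0b101100100000101 left by 1 (16-bit) = 0b1011001000001010 = 45578

45578


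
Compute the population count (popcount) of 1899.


0b11101101011 has 8 set bits

8


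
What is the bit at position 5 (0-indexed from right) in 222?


0b11011110, position 5 = 0

0


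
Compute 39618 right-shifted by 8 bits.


0b1001101011000010 >> 8 = 0b10011010 = 154

154


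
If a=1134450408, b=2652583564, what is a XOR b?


1134450408 ^ 2652583564 = 3716505700

3716505700


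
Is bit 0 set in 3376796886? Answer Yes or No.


0b11001001010001011101010011010110, bit 0 = 0. No

No


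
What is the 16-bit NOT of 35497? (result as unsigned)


~0b1000101010101001 = 0b111010101010110 = 30038 (16-bit unsigned)

30038


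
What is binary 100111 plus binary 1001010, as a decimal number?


100111 + 1001010 = 1110001 = 113

113


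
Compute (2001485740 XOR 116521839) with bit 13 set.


Step 1: 2001485740 ^ 116521839 = 1908262083
Step 2: 1908262083 | (1 << 13) = 1908262083 | 8192 = 1908270275

1908270275


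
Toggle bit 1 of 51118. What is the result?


51118 ^ (1 << 1) = 51118 ^ 2 = 51116

51116


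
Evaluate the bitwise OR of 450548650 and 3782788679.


0b11010110110101101001110101010 | 0b11100001011110001100011001000111 = 0b11111011111110101101011111101111 = 4227520495

4227520495


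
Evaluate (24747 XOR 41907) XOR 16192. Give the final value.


Step 1: 24747 ^ 41907 = 49944
Step 2: 49944 ^ 16192 = 64600

64600


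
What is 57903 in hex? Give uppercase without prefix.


57903 = E22F hex

E22F


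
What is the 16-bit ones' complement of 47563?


47563 ^ 65535 = 17972

17972


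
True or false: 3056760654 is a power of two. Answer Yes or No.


0b10110110001100100111011101001110. Multiple bits set => No

No


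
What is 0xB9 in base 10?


B9 hex = 185 decimal

185


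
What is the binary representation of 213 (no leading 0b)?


213 = 11010101 in binary

11010101


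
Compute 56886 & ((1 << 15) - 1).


56886 & 32767 = 24118

24118


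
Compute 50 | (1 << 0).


50 | (1 << 0) = 50 | 1 = 51

51


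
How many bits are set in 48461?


0b1011110101001101 has 10 set bits

10


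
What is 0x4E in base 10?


4E hex = 78 decimal

78


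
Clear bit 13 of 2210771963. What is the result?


2210771963 & ~(1 << 13) = 2210763771

2210763771


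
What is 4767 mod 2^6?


4767 & 63 = 31

31


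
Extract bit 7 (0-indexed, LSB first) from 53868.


0b1101001001101100, position 7 = 0

0


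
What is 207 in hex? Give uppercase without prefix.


207 = CF hex

CF


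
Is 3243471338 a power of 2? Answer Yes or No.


0b11000001010100110111000111101010. Multiple bits set => No

No


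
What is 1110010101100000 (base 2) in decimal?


1110010101100000 in decimal = 58720

58720


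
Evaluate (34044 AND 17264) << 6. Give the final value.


Step 1: 34044 & 17264 = 112
Step 2: 112 << 6 = 7168

7168


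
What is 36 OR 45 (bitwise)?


0b100100 | 0b101101 = 0b101101 = 45

45


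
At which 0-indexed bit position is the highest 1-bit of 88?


0b1011000. Highest set bit at position 6

6


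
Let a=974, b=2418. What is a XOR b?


974 ^ 2418 = 2748

2748


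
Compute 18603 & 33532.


0b100100010101011 & 0b1000001011111100 = 0b10101000 = 168

168


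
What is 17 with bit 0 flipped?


17 ^ (1 << 0) = 17 ^ 1 = 16

16


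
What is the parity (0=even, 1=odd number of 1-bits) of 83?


0b1010011 has 4 ones => parity 0

0


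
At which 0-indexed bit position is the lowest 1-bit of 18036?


0b100011001110100. Lowest set bit at position 2

2


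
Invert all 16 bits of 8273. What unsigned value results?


8273 ^ 65535 = 57262

57262


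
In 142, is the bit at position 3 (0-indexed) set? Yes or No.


0b10001110, bit 3 = 1. Yes

Yes


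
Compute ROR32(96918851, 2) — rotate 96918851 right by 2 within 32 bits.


Rotate 0b101110001101101110101000011 right by 2 (32-bit) = 0b11000001011100011011011101010000 = 3245455184

3245455184


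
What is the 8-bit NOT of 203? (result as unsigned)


~0b11001011 = 0b110100 = 52 (8-bit unsigned)

52


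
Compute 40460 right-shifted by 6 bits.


0b1001111000001100 >> 6 = 0b1001111000 = 632

632


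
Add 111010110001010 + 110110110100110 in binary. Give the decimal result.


111010110001010 + 110110110100110 = 1110001100110000 = 58160

58160


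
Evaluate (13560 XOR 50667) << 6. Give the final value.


Step 1: 13560 ^ 50667 = 61715
Step 2: 61715 << 6 = 3949760

3949760


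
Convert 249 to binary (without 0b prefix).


249 = 11111001 in binary

11111001


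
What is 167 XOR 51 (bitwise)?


0b10100111 ^ 0b110011 = 0b10010100 = 148

148


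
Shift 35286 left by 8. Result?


0b1000100111010110 << 8 = 0b100010011101011000000000 = 9033216

9033216


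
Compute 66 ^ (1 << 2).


66 ^ (1 << 2) = 66 ^ 4 = 70

70


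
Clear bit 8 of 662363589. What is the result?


662363589 & ~(1 << 8) = 662363333

662363333


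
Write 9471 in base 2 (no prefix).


9471 = 10010011111111 in binary

10010011111111


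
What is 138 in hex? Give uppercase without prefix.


138 = 8A hex

8A


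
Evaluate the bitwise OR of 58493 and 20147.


0b1110010001111101 | 0b100111010110011 = 0b1110111011111111 = 61183

61183


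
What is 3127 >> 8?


0b110000110111 >> 8 = 0b1100 = 12

12


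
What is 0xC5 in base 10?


C5 hex = 197 decimal

197


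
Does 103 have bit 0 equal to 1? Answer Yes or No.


0b1100111, bit 0 = 1. Yes

Yes


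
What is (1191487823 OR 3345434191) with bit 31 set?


Step 1: 1191487823 | 3345434191 = 3345477455
Step 2: 3345477455 | (1 << 31) = 3345477455 | 2147483648 = 3345477455

3345477455


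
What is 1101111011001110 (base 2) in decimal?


1101111011001110 in decimal = 57038

57038


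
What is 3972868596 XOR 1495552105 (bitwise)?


0b11101100110011010010100111110100 ^ 0b1011001001001000101000001101001 = 0b10110101111010010111100110011101 = 3051977117

3051977117


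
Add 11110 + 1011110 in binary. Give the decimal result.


11110 + 1011110 = 1111100 = 124

124


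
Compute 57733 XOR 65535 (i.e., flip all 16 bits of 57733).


57733 ^ 65535 = 7802

7802


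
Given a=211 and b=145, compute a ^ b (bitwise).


211 ^ 145 = 66

66


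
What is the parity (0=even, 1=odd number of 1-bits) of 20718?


0b101000011101110 has 8 ones => parity 0

0


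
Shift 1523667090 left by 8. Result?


0b1011010110100010101000010010010 << 8 = 0b101101011010001010100001001001000000000 = 390058775040

390058775040


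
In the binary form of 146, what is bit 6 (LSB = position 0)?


0b10010010, position 6 = 0

0


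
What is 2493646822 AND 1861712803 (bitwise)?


0b10010100101000100000011111100110 & 0b1101110111101110111101110100011 = 0b100101000100000001110100010 = 77726626

77726626


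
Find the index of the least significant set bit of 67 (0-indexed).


0b1000011. Lowest set bit at position 0

0


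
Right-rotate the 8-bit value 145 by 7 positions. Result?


Rotate 0b10010001 right by 7 (8-bit) = 0b100011 = 35

35


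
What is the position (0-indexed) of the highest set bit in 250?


0b11111010. Highest set bit at position 7

7


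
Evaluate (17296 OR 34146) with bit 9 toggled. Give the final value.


Step 1: 17296 | 34146 = 51186
Step 2: 51186 ^ (1 << 9) = 51186 ^ 512 = 50674

50674


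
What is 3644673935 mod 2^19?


3644673935 & 524287 = 348047

348047


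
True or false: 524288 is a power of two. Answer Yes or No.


0b10000000000000000000. Only one bit set => Yes

Yes


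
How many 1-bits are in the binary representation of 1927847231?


0b1110010111010001001110100111111 has 19 set bits

19


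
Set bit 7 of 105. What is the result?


105 | (1 << 7) = 105 | 128 = 233

233


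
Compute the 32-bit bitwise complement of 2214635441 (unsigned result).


~0b10000100000000001010011110110001 = 0b1111011111111110101100001001110 = 2080331854 (32-bit unsigned)

2080331854


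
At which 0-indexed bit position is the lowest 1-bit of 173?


0b10101101. Lowest set bit at position 0

0


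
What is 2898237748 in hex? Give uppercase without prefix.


2898237748 = ACBF9934 hex

ACBF9934


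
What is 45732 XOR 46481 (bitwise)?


0b1011001010100100 ^ 0b1011010110010001 = 0b11100110101 = 1845

1845


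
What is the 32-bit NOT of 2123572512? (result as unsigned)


~0b1111110100100110010010100100000 = 0b10000001011011001101101011011111 = 2171394783 (32-bit unsigned)

2171394783


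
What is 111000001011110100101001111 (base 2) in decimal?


111000001011110100101001111 in decimal = 117827919

117827919


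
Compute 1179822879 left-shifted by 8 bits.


0b1000110010100101010101100011111 << 8 = 0b100011001010010101010110001111100000000 = 302034657024

302034657024


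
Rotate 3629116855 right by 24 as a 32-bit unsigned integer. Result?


Rotate 0b11011000010011111110110110110111 right by 24 (32-bit) = 0b1001111111011011011011111011000 = 1340979160

1340979160


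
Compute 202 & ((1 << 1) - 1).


202 & 1 = 0

0


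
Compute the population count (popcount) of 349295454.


0b10100110100011101001101011110 has 16 set bits

16


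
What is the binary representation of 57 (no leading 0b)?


57 = 111001 in binary

111001


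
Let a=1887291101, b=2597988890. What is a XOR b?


1887291101 ^ 2597988890 = 3936873671

3936873671


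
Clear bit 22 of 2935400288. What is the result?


2935400288 & ~(1 << 22) = 2931205984

2931205984


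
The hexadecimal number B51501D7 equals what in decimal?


B51501D7 hex = 3038052823 decimal

3038052823


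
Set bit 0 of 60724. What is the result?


60724 | (1 << 0) = 60724 | 1 = 60725

60725


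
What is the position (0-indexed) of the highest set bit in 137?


0b10001001. Highest set bit at position 7

7


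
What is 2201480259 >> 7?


0b10000011001101111110110001000011 >> 7 = 0b1000001100110111111011000 = 17199064

17199064


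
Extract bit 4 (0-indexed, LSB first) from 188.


0b10111100, position 4 = 1

1


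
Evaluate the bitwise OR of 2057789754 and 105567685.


0b1111010101001110110000100111010 | 0b110010010101101010111000101 = 0b1111110111011111111010111111111 = 2129655295

2129655295


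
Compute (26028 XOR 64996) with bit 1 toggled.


Step 1: 26028 ^ 64996 = 38984
Step 2: 38984 ^ (1 << 1) = 38984 ^ 2 = 38986

38986


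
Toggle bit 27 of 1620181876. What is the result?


1620181876 ^ (1 << 27) = 1620181876 ^ 134217728 = 1754399604

1754399604


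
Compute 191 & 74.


0b10111111 & 0b1001010 = 0b1010 = 10

10


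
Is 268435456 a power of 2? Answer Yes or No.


0b10000000000000000000000000000. Only one bit set => Yes

Yes


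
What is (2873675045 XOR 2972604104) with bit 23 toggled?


Step 1: 2873675045 ^ 2972604104 = 442932205
Step 2: 442932205 ^ (1 << 23) = 442932205 ^ 8388608 = 451320813

451320813


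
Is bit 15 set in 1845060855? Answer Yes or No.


0b1101101111110010110010011110111, bit 15 = 0. No

No


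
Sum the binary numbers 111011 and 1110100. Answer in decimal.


111011 + 1110100 = 10101111 = 175

175


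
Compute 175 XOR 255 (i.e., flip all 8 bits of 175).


175 ^ 255 = 80

80


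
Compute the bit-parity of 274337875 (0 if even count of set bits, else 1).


0b10000010110100001000001010011 has 10 ones => parity 0

0


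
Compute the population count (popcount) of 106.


0b1101010 has 4 set bits

4


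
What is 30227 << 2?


0b111011000010011 << 2 = 0b11101100001001100 = 120908

120908


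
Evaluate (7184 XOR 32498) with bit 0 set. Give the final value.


Step 1: 7184 ^ 32498 = 25314
Step 2: 25314 | (1 << 0) = 25314 | 1 = 25315

25315


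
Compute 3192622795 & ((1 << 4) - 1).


3192622795 & 15 = 11

11


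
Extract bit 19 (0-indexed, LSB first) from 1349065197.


0b1010000011010010001100111101101, position 19 = 1

1


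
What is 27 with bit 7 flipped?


27 ^ (1 << 7) = 27 ^ 128 = 155

155


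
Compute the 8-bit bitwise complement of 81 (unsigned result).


~0b1010001 = 0b10101110 = 174 (8-bit unsigned)

174


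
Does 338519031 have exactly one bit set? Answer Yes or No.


0b10100001011010110001111110111. Multiple bits set => No

No


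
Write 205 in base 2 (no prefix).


205 = 11001101 in binary

11001101


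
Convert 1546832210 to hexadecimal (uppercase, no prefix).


1546832210 = 5C32C952 hex

5C32C952


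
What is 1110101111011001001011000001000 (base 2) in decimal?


1110101111011001001011000001000 in decimal = 1978439176

1978439176


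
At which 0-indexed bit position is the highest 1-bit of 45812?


0b1011001011110100. Highest set bit at position 15

15


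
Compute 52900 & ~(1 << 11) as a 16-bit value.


52900 & ~(1 << 11) = 50852

50852


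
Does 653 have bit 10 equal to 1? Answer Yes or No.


0b1010001101, bit 10 = 0. No

No


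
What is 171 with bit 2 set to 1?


171 | (1 << 2) = 171 | 4 = 175

175


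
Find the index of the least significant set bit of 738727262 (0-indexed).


0b101100000010000001010101011110. Lowest set bit at position 1

1


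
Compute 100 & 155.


0b1100100 & 0b10011011 = 0b0 = 0

0


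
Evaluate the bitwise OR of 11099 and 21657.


0b10101101011011 | 0b101010010011001 = 0b111111111011011 = 32731

32731


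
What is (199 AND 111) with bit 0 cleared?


Step 1: 199 & 111 = 71
Step 2: 71 & ~(1 << 0) = 70

70


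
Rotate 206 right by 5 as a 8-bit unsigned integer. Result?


Rotate 0b11001110 right by 5 (8-bit) = 0b1110110 = 118

118


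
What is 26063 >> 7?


0b110010111001111 >> 7 = 0b11001011 = 203

203


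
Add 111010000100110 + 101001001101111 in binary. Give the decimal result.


111010000100110 + 101001001101111 = 1100011010010101 = 50837

50837


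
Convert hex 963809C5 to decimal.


963809C5 hex = 2520254917 decimal

2520254917


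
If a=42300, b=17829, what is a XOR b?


42300 ^ 17829 = 57497

57497


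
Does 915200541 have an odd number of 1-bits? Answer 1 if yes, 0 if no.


0b110110100011001101101000011101 has 16 ones => parity 0

0


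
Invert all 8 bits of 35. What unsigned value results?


35 ^ 255 = 220

220


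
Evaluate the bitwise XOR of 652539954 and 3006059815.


0b100110111001001111100000110010 ^ 0b10110011001011001101010100100111 = 0b10010101110010000010110100010101 = 2512923925

2512923925


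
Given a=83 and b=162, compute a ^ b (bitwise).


83 ^ 162 = 241

241


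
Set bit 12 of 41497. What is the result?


41497 | (1 << 12) = 41497 | 4096 = 45593

45593


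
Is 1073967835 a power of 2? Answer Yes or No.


0b1000000000000110111001011011011. Multiple bits set => No

No


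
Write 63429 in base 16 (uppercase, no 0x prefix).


63429 = F7C5 hex

F7C5


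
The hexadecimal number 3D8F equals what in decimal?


3D8F hex = 15759 decimal

15759


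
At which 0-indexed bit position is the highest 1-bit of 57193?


0b1101111101101001. Highest set bit at position 15

15


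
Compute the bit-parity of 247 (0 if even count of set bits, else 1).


0b11110111 has 7 ones => parity 1

1


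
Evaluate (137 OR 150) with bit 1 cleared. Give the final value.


Step 1: 137 | 150 = 159
Step 2: 159 & ~(1 << 1) = 157

157


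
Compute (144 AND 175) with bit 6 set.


Step 1: 144 & 175 = 128
Step 2: 128 | (1 << 6) = 128 | 64 = 192

192


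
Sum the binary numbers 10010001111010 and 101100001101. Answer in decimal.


10010001111010 + 101100001101 = 10111110000111 = 12167

12167


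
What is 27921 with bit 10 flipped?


27921 ^ (1 << 10) = 27921 ^ 1024 = 26897

26897


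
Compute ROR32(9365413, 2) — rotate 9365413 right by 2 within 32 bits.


Rotate 0b100011101110011110100101 right by 2 (32-bit) = 0b1000000001000111011100111101001 = 1076083177

1076083177


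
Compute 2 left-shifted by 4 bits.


0b10 << 4 = 0b100000 = 32

32


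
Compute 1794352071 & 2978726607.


0b1101010111100111010001111000111 & 0b10110001100010111100001011001111 = 0b100000100000111000001011000111 = 545489607

545489607


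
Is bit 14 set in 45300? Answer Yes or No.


0b1011000011110100, bit 14 = 0. No

No


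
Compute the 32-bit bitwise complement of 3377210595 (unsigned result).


~0b11001001010011000010010011100011 = 0b110110101100111101101100011100 = 917756700 (32-bit unsigned)

917756700


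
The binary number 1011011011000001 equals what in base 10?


1011011011000001 in decimal = 46785

46785


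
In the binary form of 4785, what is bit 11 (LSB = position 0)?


0b1001010110001, position 11 = 0

0


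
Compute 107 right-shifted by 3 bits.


0b1101011 >> 3 = 0b1101 = 13

13


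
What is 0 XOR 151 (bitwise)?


0b0 ^ 0b10010111 = 0b10010111 = 151

151


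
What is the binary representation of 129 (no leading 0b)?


129 = 10000001 in binary

10000001


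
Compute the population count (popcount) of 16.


0b10000 has 1 set bits

1


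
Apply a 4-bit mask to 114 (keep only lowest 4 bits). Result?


114 & 15 = 2

2


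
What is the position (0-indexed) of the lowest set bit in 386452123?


0b10111000010001100101010011011. Lowest set bit at position 0

0


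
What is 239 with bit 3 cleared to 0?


239 & ~(1 << 3) = 231

231


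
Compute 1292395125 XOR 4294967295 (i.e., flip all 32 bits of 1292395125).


1292395125 ^ 4294967295 = 3002572170

3002572170


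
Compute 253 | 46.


0b11111101 | 0b101110 = 0b11111111 = 255

255


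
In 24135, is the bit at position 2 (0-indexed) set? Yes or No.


0b101111001000111, bit 2 = 1. Yes

Yes


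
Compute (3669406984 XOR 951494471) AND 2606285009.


Step 1: 3669406984 ^ 951494471 = 3791655503
Step 2: 3791655503 & 2606285009 = 2181038145

2181038145


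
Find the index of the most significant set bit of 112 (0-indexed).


0b1110000. Highest set bit at position 6

6


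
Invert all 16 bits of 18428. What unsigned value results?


18428 ^ 65535 = 47107

47107


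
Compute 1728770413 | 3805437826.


0b1100111000010101111000101101101 | 0b11100010110100100101111110000010 = 0b11100111110110101111111111101111 = 3889889263

3889889263


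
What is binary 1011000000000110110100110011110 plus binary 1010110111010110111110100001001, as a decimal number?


1011000000000110110100110011110 + 1010110111010110111110100001001 = 10101110111011101110011010100111 = 2934892199

2934892199


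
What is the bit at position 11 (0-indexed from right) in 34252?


0b1000010111001100, position 11 = 0

0


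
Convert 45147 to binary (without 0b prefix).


45147 = 1011000001011011 in binary

1011000001011011


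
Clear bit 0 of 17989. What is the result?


17989 & ~(1 << 0) = 17988

17988


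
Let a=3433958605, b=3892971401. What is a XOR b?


3433958605 ^ 3892971401 = 614730564

614730564


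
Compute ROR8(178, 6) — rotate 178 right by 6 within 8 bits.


Rotate 0b10110010 right by 6 (8-bit) = 0b11001010 = 202

202


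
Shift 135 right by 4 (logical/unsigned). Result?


0b10000111 >> 4 = 0b1000 = 8

8


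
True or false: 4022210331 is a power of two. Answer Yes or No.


0b11101111101111100000111100011011. Multiple bits set => No

No


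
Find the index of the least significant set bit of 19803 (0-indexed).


0b100110101011011. Lowest set bit at position 0

0


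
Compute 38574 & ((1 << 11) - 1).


38574 & 2047 = 1710

1710


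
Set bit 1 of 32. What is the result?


32 | (1 << 1) = 32 | 2 = 34

34


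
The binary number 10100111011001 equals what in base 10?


10100111011001 in decimal = 10713

10713


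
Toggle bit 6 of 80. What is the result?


80 ^ (1 << 6) = 80 ^ 64 = 16

16


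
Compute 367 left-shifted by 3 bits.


0b101101111 << 3 = 0b101101111000 = 2936

2936


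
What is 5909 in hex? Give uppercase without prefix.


5909 = 1715 hex

1715


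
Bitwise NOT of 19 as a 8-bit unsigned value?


~0b10011 = 0b11101100 = 236 (8-bit unsigned)

236


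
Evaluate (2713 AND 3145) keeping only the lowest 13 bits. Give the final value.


Step 1: 2713 & 3145 = 2057
Step 2: 2057 & 8191 = 2057

2057


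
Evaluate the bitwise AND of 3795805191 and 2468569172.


0b11100010001111110110010000000111 & 0b10010011001000110110000001010100 = 0b10000010001000110110000000000100 = 2183356420

2183356420


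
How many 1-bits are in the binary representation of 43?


0b101011 has 4 set bits

4


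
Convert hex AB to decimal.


AB hex = 171 decimal

171


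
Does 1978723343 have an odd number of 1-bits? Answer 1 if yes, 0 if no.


0b1110101111100001110110000001111 has 18 ones => parity 0

0


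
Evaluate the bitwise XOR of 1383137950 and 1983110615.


0b1010010011100010000001010011110 ^ 0b1110110001100111101110111010111 = 0b100100010000101101111101001001 = 608362313

608362313


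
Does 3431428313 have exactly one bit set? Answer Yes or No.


0b11001100100001110111000011011001. Multiple bits set => No

No


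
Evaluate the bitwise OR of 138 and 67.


0b10001010 | 0b1000011 = 0b11001011 = 203

203


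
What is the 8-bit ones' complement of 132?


132 ^ 255 = 123

123


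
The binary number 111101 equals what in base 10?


111101 in decimal = 61

61


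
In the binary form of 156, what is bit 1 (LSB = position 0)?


0b10011100, position 1 = 0

0


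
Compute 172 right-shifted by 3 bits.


0b10101100 >> 3 = 0b10101 = 21

21


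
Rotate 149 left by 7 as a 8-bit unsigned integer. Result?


Rotate 0b10010101 left by 7 (8-bit) = 0b11001010 = 202

202


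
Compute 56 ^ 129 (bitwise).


0b111000 ^ 0b10000001 = 0b10111001 = 185

185


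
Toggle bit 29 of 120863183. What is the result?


120863183 ^ (1 << 29) = 120863183 ^ 536870912 = 657734095

657734095


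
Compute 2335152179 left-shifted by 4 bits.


0b10001011001011111001100000110011 << 4 = 0b100010110010111110011000001100110000 = 37362434864

37362434864


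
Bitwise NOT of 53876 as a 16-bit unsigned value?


~0b1101001001110100 = 0b10110110001011 = 11659 (16-bit unsigned)

11659


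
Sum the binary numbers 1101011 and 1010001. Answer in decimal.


1101011 + 1010001 = 10111100 = 188

188


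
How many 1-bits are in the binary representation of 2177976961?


0b10000001110100010100101010000001 has 11 set bits

11


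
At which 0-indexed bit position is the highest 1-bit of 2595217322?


0b10011010101011111101111110101010. Highest set bit at position 31

31


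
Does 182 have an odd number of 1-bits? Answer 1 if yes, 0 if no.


0b10110110 has 5 ones => parity 1

1


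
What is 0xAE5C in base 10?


AE5C hex = 44636 decimal

44636


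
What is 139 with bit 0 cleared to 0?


139 & ~(1 << 0) = 138

138


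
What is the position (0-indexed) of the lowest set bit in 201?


0b11001001. Lowest set bit at position 0

0


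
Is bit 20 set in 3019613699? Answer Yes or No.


0b10110011111110111010011000000011, bit 20 = 1. Yes

Yes


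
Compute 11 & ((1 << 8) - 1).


11 & 255 = 11

11


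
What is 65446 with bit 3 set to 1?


65446 | (1 << 3) = 65446 | 8 = 65454

65454


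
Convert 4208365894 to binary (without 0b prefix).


4208365894 = 11111010110101101001000101000110 in binary

11111010110101101001000101000110


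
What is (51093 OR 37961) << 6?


Step 1: 51093 | 37961 = 55261
Step 2: 55261 << 6 = 3536704

3536704


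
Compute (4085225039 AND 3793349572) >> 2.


Step 1: 4085225039 & 3793349572 = 3793322564
Step 2: 3793322564 >> 2 = 948330641

948330641


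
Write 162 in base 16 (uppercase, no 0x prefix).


162 = A2 hex

A2


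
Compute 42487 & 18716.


0b1010010111110111 & 0b100100100011100 = 0b100010100 = 276

276


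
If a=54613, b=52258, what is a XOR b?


54613 ^ 52258 = 6519

6519


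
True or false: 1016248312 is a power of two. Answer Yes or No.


0b111100100100101011011111111000. Multiple bits set => No

No


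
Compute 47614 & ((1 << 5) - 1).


47614 & 31 = 30

30


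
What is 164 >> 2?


0b10100100 >> 2 = 0b101001 = 41

41


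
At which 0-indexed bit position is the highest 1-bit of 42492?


0b1010010111111100. Highest set bit at position 15

15


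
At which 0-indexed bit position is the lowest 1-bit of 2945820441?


0b10101111100101011010011100011001. Lowest set bit at position 0

0


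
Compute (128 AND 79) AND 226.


Step 1: 128 & 79 = 0
Step 2: 0 & 226 = 0

0


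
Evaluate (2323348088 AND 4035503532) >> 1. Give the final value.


Step 1: 2323348088 & 4035503532 = 2148032552
Step 2: 2148032552 >> 1 = 1074016276

1074016276


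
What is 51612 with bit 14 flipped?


51612 ^ (1 << 14) = 51612 ^ 16384 = 35228

35228


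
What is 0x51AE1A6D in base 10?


51AE1A6D hex = 1370364525 decimal

1370364525


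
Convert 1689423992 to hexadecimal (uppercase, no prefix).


1689423992 = 64B29078 hex

64B29078


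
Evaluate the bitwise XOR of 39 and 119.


0b100111 ^ 0b1110111 = 0b1010000 = 80

80


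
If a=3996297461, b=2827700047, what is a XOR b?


3996297461 ^ 2827700047 = 1186590650

1186590650


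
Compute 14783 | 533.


0b11100110111111 | 0b1000010101 = 0b11101110111111 = 15295

15295


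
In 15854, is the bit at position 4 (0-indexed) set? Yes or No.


0b11110111101110, bit 4 = 0. No

No


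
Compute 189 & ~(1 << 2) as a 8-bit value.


189 & ~(1 << 2) = 185

185


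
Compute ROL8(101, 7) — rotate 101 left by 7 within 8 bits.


Rotate 0b1100101 left by 7 (8-bit) = 0b10110010 = 178

178


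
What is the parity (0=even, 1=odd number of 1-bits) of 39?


0b100111 has 4 ones => parity 0

0


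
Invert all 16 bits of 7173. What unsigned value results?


7173 ^ 65535 = 58362

58362


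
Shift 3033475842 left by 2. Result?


0b10110100110011110010101100000010 << 2 = 0b1011010011001111001010110000001000 = 12133903368

12133903368


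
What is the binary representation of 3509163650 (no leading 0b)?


3509163650 = 11010001001010011001011010000010 in binary

11010001001010011001011010000010


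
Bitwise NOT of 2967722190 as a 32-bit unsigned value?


~0b10110000111000111101100011001110 = 0b1001111000111000010011100110001 = 1327245105 (32-bit unsigned)

1327245105


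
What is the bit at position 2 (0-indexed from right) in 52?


0b110100, position 2 = 1

1


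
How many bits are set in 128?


0b10000000 has 1 set bits

1


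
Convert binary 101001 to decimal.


101001 in decimal = 41

41


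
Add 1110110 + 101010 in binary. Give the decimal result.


1110110 + 101010 = 10100000 = 160

160


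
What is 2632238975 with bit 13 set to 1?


2632238975 | (1 << 13) = 2632238975 | 8192 = 2632247167

2632247167


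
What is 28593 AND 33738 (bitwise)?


0b110111110110001 & 0b1000001111001010 = 0b1110000000 = 896

896


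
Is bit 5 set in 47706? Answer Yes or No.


0b1011101001011010, bit 5 = 0. No

No


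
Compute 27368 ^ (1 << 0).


27368 ^ (1 << 0) = 27368 ^ 1 = 27369

27369


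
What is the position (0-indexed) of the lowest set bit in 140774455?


0b1000011001000000110000110111. Lowest set bit at position 0

0


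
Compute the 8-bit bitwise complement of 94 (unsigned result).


~0b1011110 = 0b10100001 = 161 (8-bit unsigned)

161


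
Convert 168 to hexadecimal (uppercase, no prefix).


168 = A8 hex

A8


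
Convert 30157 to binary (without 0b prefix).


30157 = 111010111001101 in binary

111010111001101


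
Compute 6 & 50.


0b110 & 0b110010 = 0b10 = 2

2


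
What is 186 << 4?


0b10111010 << 4 = 0b101110100000 = 2976

2976


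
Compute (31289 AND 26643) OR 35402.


Step 1: 31289 & 26643 = 26641
Step 2: 26641 | 35402 = 59995

59995


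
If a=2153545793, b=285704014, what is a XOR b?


2153545793 ^ 285704014 = 2438725391

2438725391


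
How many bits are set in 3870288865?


0b11100110101011111110101111100001 has 21 set bits

21


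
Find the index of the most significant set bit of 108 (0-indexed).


0b1101100. Highest set bit at position 6

6


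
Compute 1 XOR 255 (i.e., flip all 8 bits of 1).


1 ^ 255 = 254

254


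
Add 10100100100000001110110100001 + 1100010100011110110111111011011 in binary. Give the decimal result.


10100100100000001110110100001 + 1100010100011110110111111011011 = 1110111000111111000110101111100 = 1998556540

1998556540


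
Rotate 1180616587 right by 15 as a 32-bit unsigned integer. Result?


Rotate 0b1000110010111101100011110001011 right by 15 (32-bit) = 0b10001111000101101000110010111101 = 2400619709

2400619709


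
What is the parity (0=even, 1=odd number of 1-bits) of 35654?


0b1000101101000110 has 7 ones => parity 1

1


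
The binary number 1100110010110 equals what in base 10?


1100110010110 in decimal = 6550

6550


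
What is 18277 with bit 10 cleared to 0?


18277 & ~(1 << 10) = 17253

17253


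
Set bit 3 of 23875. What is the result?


23875 | (1 << 3) = 23875 | 8 = 23883

23883


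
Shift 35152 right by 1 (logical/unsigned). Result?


0b1000100101010000 >> 1 = 0b100010010101000 = 17576

17576


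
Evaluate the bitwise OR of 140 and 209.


0b10001100 | 0b11010001 = 0b11011101 = 221

221


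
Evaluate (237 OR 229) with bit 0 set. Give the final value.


Step 1: 237 | 229 = 237
Step 2: 237 | (1 << 0) = 237 | 1 = 237

237


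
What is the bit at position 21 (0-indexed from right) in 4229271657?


0b11111100000101011001000001101001, position 21 = 0

0


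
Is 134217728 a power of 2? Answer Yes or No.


0b1000000000000000000000000000. Only one bit set => Yes

Yes


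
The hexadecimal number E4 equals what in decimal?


E4 hex = 228 decimal

228


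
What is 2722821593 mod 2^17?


2722821593 & 131071 = 62937

62937


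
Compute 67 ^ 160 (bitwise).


0b1000011 ^ 0b10100000 = 0b11100011 = 227

227


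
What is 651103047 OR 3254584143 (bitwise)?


0b100110110011110000101101000111 | 0b11000001111111010000001101001111 = 0b11100111111111110000101101001111 = 3892251471

3892251471


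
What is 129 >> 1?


0b10000001 >> 1 = 0b1000000 = 64

64


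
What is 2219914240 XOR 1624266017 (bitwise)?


0b10000100010100010011010000000000 ^ 0b1100000110100000101010100100001 = 0b11100100100000010110000100100001 = 3833684257

3833684257


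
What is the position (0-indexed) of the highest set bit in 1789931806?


0b1101010101100000011000100011110. Highest set bit at position 30

30


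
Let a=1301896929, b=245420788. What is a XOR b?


1301896929 ^ 245420788 = 1127844885

1127844885


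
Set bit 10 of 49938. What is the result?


49938 | (1 << 10) = 49938 | 1024 = 50962

50962


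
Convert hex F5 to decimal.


F5 hex = 245 decimal

245


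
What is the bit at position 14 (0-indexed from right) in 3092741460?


0b10111000010101110111110101010100, position 14 = 1

1


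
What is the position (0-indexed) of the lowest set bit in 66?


0b1000010. Lowest set bit at position 1

1


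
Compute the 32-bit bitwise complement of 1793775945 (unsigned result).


~0b1101010111010101101100101001001 = 0b10010101000101010010011010110110 = 2501191350 (32-bit unsigned)

2501191350


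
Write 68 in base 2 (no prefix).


68 = 1000100 in binary

1000100


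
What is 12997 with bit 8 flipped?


12997 ^ (1 << 8) = 12997 ^ 256 = 13253

13253


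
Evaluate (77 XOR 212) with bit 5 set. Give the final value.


Step 1: 77 ^ 212 = 153
Step 2: 153 | (1 << 5) = 153 | 32 = 185

185


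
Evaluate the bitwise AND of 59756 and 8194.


0b1110100101101100 & 0b10000000000010 = 0b10000000000000 = 8192

8192


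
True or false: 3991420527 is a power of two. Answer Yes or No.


0b11101101111010000011111001101111. Multiple bits set => No

No
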